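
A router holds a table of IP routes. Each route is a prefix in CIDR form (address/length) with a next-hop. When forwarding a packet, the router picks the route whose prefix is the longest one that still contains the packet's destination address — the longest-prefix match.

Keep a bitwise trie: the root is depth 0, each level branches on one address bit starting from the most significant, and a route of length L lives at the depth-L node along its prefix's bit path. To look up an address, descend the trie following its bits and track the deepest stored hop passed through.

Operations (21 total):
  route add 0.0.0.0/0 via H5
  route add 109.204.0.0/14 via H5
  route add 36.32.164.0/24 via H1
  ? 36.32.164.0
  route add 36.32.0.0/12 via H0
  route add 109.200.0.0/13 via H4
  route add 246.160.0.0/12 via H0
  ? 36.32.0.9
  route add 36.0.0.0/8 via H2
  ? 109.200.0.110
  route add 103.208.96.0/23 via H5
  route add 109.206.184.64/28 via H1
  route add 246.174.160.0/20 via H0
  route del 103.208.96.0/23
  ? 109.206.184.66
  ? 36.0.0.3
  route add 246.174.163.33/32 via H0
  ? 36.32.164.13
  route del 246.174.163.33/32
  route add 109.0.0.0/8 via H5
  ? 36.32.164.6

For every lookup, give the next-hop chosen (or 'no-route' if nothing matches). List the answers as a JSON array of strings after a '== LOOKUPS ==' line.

Apply in order:
  add 0.0.0.0/0 -> H5 at depth 0
  add 109.204.0.0/14 -> H5 at depth 14
  add 36.32.164.0/24 -> H1 at depth 24
  ? 36.32.164.0  path d0:H5→d1:-→d2:-→d3:-→d4:-→d5:-→d6:-→d7:-→d8:-→d9:-→d10:-→d11:-→d12:-→d13:-→d14:-→d15:-→d16:-→d17:-→d18:-→d19:-→d20:-→d21:-→d22:-→d23:-→d24:H1  best=H1
  add 36.32.0.0/12 -> H0 at depth 12
  add 109.200.0.0/13 -> H4 at depth 13
  add 246.160.0.0/12 -> H0 at depth 12
  ? 36.32.0.9  path d0:H5→d1:-→d2:-→d3:-→d4:-→d5:-→d6:-→d7:-→d8:-→d9:-→d10:-→d11:-→d12:H0→d13:-→d14:-→d15:-→d16:-  best=H0
  add 36.0.0.0/8 -> H2 at depth 8
  ? 109.200.0.110  path d0:H5→d1:-→d2:-→d3:-→d4:-→d5:-→d6:-→d7:-→d8:-→d9:-→d10:-→d11:-→d12:-→d13:H4  best=H4
  add 103.208.96.0/23 -> H5 at depth 23
  add 109.206.184.64/28 -> H1 at depth 28
  add 246.174.160.0/20 -> H0 at depth 20
  del 103.208.96.0/23 (clear depth 23)
  ? 109.206.184.66  path d0:H5→d1:-→d2:-→d3:-→d4:-→d5:-→d6:-→d7:-→d8:-→d9:-→d10:-→d11:-→d12:-→d13:H4→d14:H5→d15:-→d16:-→d17:-→d18:-→d19:-→d20:-→d21:-→d22:-→d23:-→d24:-→d25:-→d26:-→d27:-→d28:H1  best=H1
  ? 36.0.0.3  path d0:H5→d1:-→d2:-→d3:-→d4:-→d5:-→d6:-→d7:-→d8:H2→d9:-→d10:-  best=H2
  add 246.174.163.33/32 -> H0 at depth 32
  ? 36.32.164.13  path d0:H5→d1:-→d2:-→d3:-→d4:-→d5:-→d6:-→d7:-→d8:H2→d9:-→d10:-→d11:-→d12:H0→d13:-→d14:-→d15:-→d16:-→d17:-→d18:-→d19:-→d20:-→d21:-→d22:-→d23:-→d24:H1  best=H1
  del 246.174.163.33/32 (clear depth 32)
  add 109.0.0.0/8 -> H5 at depth 8
  ? 36.32.164.6  path d0:H5→d1:-→d2:-→d3:-→d4:-→d5:-→d6:-→d7:-→d8:H2→d9:-→d10:-→d11:-→d12:H0→d13:-→d14:-→d15:-→d16:-→d17:-→d18:-→d19:-→d20:-→d21:-→d22:-→d23:-→d24:H1  best=H1

== LOOKUPS ==
["H1","H0","H4","H1","H2","H1","H1"]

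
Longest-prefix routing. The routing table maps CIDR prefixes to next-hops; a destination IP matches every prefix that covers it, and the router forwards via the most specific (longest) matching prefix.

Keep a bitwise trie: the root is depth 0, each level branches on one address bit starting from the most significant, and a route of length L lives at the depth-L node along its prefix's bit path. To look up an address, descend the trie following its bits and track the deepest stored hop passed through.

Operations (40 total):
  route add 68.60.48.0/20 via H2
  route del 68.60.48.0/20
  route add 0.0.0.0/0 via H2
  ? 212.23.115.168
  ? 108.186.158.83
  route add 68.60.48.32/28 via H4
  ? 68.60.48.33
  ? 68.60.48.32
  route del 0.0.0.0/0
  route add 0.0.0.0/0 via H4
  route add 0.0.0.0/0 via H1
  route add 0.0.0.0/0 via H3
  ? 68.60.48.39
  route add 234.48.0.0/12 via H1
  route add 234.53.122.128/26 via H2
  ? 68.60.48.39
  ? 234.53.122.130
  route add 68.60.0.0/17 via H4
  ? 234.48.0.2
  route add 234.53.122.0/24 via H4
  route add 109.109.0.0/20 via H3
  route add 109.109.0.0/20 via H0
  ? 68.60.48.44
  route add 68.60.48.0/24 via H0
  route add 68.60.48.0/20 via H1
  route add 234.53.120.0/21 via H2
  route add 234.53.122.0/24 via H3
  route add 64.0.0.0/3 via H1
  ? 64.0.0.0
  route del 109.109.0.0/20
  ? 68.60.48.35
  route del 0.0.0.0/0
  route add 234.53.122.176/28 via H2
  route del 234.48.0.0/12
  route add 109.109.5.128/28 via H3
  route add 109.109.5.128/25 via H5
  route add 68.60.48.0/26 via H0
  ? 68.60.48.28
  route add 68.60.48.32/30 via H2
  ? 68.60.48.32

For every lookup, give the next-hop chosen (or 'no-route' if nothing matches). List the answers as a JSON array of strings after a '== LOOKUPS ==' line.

Process each operation:
  + 68.60.48.0/20 (H2) depth=20
  del 68.60.48.0/20 (clear depth 20)
  + 0.0.0.0/0 (H2) depth=0
  lookup 212.23.115.168: bits ε walk d0:H2 -> H2
  lookup 108.186.158.83: bits 01 walk d0:H2→d1:-→d2:- -> H2
  + 68.60.48.32/28 (H4) depth=28
  lookup 68.60.48.33: bits 0100010000111100001100000010 walk d0:H2→d1:-→d2:-→d3:-→d4:-→d5:-→d6:-→d7:-→d8:-→d9:-→d10:-→d11:-→d12:-→d13:-→d14:-→d15:-→d16:-→d17:-→d18:-→d19:-→d20:-→d21:-→d22:-→d23:-→d24:-→d25:-→d26:-→d27:-→d28:H4 -> H4
  lookup 68.60.48.32: bits 0100010000111100001100000010 walk d0:H2→d1:-→d2:-→d3:-→d4:-→d5:-→d6:-→d7:-→d8:-→d9:-→d10:-→d11:-→d12:-→d13:-→d14:-→d15:-→d16:-→d17:-→d18:-→d19:-→d20:-→d21:-→d22:-→d23:-→d24:-→d25:-→d26:-→d27:-→d28:H4 -> H4
  del 0.0.0.0/0 (clear depth 0)
  + 0.0.0.0/0 (H4) depth=0
  + 0.0.0.0/0 (H1) depth=0
  + 0.0.0.0/0 (H3) depth=0
  lookup 68.60.48.39: bits 0100010000111100001100000010 walk d0:H3→d1:-→d2:-→d3:-→d4:-→d5:-→d6:-→d7:-→d8:-→d9:-→d10:-→d11:-→d12:-→d13:-→d14:-→d15:-→d16:-→d17:-→d18:-→d19:-→d20:-→d21:-→d22:-→d23:-→d24:-→d25:-→d26:-→d27:-→d28:H4 -> H4
  + 234.48.0.0/12 (H1) depth=12
  + 234.53.122.128/26 (H2) depth=26
  lookup 68.60.48.39: bits 0100010000111100001100000010 walk d0:H3→d1:-→d2:-→d3:-→d4:-→d5:-→d6:-→d7:-→d8:-→d9:-→d10:-→d11:-→d12:-→d13:-→d14:-→d15:-→d16:-→d17:-→d18:-→d19:-→d20:-→d21:-→d22:-→d23:-→d24:-→d25:-→d26:-→d27:-→d28:H4 -> H4
  lookup 234.53.122.130: bits 11101010001101010111101010 walk d0:H3→d1:-→d2:-→d3:-→d4:-→d5:-→d6:-→d7:-→d8:-→d9:-→d10:-→d11:-→d12:H1→d13:-→d14:-→d15:-→d16:-→d17:-→d18:-→d19:-→d20:-→d21:-→d22:-→d23:-→d24:-→d25:-→d26:H2 -> H2
  + 68.60.0.0/17 (H4) depth=17
  lookup 234.48.0.2: bits 1110101000110 walk d0:H3→d1:-→d2:-→d3:-→d4:-→d5:-→d6:-→d7:-→d8:-→d9:-→d10:-→d11:-→d12:H1→d13:- -> H1
  + 234.53.122.0/24 (H4) depth=24
  + 109.109.0.0/20 (H3) depth=20
  + 109.109.0.0/20 (H0) depth=20
  lookup 68.60.48.44: bits 0100010000111100001100000010 walk d0:H3→d1:-→d2:-→d3:-→d4:-→d5:-→d6:-→d7:-→d8:-→d9:-→d10:-→d11:-→d12:-→d13:-→d14:-→d15:-→d16:-→d17:H4→d18:-→d19:-→d20:-→d21:-→d22:-→d23:-→d24:-→d25:-→d26:-→d27:-→d28:H4 -> H4
  + 68.60.48.0/24 (H0) depth=24
  + 68.60.48.0/20 (H1) depth=20
  + 234.53.120.0/21 (H2) depth=21
  + 234.53.122.0/24 (H3) depth=24
  + 64.0.0.0/3 (H1) depth=3
  lookup 64.0.0.0: bits 01000 walk d0:H3→d1:-→d2:-→d3:H1→d4:-→d5:- -> H1
  del 109.109.0.0/20 (clear depth 20)
  lookup 68.60.48.35: bits 0100010000111100001100000010 walk d0:H3→d1:-→d2:-→d3:H1→d4:-→d5:-→d6:-→d7:-→d8:-→d9:-→d10:-→d11:-→d12:-→d13:-→d14:-→d15:-→d16:-→d17:H4→d18:-→d19:-→d20:H1→d21:-→d22:-→d23:-→d24:H0→d25:-→d26:-→d27:-→d28:H4 -> H4
  del 0.0.0.0/0 (clear depth 0)
  + 234.53.122.176/28 (H2) depth=28
  del 234.48.0.0/12 (clear depth 12)
  + 109.109.5.128/28 (H3) depth=28
  + 109.109.5.128/25 (H5) depth=25
  + 68.60.48.0/26 (H0) depth=26
  lookup 68.60.48.28: bits 01000100001111000011000000 walk d0:-→d1:-→d2:-→d3:H1→d4:-→d5:-→d6:-→d7:-→d8:-→d9:-→d10:-→d11:-→d12:-→d13:-→d14:-→d15:-→d16:-→d17:H4→d18:-→d19:-→d20:H1→d21:-→d22:-→d23:-→d24:H0→d25:-→d26:H0 -> H0
  + 68.60.48.32/30 (H2) depth=30
  lookup 68.60.48.32: bits 010001000011110000110000001000 walk d0:-→d1:-→d2:-→d3:H1→d4:-→d5:-→d6:-→d7:-→d8:-→d9:-→d10:-→d11:-→d12:-→d13:-→d14:-→d15:-→d16:-→d17:H4→d18:-→d19:-→d20:H1→d21:-→d22:-→d23:-→d24:H0→d25:-→d26:H0→d27:-→d28:H4→d29:-→d30:H2 -> H2

== LOOKUPS ==
["H2","H2","H4","H4","H4","H4","H2","H1","H4","H1","H4","H0","H2"]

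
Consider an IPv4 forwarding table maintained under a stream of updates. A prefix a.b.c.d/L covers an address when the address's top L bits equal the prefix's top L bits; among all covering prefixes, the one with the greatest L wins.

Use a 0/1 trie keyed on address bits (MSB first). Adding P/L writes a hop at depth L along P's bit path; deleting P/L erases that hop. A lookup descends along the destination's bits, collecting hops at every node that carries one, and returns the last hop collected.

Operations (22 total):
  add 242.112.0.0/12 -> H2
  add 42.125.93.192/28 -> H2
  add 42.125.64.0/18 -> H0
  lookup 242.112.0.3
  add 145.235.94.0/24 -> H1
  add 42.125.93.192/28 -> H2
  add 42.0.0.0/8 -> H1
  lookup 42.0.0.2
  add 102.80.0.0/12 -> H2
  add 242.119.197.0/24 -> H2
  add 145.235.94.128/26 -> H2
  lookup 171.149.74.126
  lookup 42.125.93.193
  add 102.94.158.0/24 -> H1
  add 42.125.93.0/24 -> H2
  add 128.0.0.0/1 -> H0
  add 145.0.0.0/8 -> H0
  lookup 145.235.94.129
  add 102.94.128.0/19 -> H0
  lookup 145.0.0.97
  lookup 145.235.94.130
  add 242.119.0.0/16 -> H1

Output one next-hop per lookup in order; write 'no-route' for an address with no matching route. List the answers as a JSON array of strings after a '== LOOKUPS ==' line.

Process each operation:
  add 242.112.0.0/12 -> H2 at depth 12
  add 42.125.93.192/28 -> H2 at depth 28
  add 42.125.64.0/18 -> H0 at depth 18
  Q 242.112.0.3: descend 111100100111 ; hops seen [H2] ; pick H2
  add 145.235.94.0/24 -> H1 at depth 24
  add 42.125.93.192/28 -> H2 at depth 28
  add 42.0.0.0/8 -> H1 at depth 8
  Q 42.0.0.2: descend 001010100 ; hops seen [H1] ; pick H1
  add 102.80.0.0/12 -> H2 at depth 12
  add 242.119.197.0/24 -> H2 at depth 24
  add 145.235.94.128/26 -> H2 at depth 26
  Q 171.149.74.126: descend 10 ; hops seen [∅] ; pick no-route
  Q 42.125.93.193: descend 0010101001111101010111011100 ; hops seen [H1,H0,H2] ; pick H2
  add 102.94.158.0/24 -> H1 at depth 24
  add 42.125.93.0/24 -> H2 at depth 24
  add 128.0.0.0/1 -> H0 at depth 1
  add 145.0.0.0/8 -> H0 at depth 8
  Q 145.235.94.129: descend 10010001111010110101111010 ; hops seen [H0,H0,H1,H2] ; pick H2
  add 102.94.128.0/19 -> H0 at depth 19
  Q 145.0.0.97: descend 10010001 ; hops seen [H0,H0] ; pick H0
  Q 145.235.94.130: descend 10010001111010110101111010 ; hops seen [H0,H0,H1,H2] ; pick H2
  add 242.119.0.0/16 -> H1 at depth 16

== LOOKUPS ==
["H2","H1","no-route","H2","H2","H0","H2"]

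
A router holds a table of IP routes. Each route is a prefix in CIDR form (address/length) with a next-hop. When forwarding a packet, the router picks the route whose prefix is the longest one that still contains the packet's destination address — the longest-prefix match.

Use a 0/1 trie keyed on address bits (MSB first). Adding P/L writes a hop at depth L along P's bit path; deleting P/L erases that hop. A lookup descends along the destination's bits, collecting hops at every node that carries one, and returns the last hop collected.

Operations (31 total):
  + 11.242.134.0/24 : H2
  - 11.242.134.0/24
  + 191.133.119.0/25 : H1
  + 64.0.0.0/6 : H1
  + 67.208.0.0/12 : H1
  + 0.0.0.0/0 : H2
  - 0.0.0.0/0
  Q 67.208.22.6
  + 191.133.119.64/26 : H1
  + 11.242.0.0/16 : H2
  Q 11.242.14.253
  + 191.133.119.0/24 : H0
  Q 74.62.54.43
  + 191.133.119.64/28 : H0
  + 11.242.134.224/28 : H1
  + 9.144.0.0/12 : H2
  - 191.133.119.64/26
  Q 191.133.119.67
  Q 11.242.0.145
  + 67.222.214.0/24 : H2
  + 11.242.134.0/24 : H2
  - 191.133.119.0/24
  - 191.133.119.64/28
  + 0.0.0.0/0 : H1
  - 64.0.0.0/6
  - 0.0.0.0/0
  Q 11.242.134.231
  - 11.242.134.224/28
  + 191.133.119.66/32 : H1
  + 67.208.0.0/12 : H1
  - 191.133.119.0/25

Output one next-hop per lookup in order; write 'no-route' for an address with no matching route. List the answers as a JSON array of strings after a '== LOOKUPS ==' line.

Trace:
  add 11.242.134.0/24 -> H2 at depth 24
  del 11.242.134.0/24 (clear depth 24)
  add 191.133.119.0/25 -> H1 at depth 25
  add 64.0.0.0/6 -> H1 at depth 6
  add 67.208.0.0/12 -> H1 at depth 12
  add 0.0.0.0/0 -> H2 at depth 0
  del 0.0.0.0/0 (clear depth 0)
  Q 67.208.22.6: descend 010000111101 ; hops seen [H1,H1] ; pick H1
  add 191.133.119.64/26 -> H1 at depth 26
  add 11.242.0.0/16 -> H2 at depth 16
  Q 11.242.14.253: descend 0000101111110010 ; hops seen [H2] ; pick H2
  add 191.133.119.0/24 -> H0 at depth 24
  Q 74.62.54.43: descend 0100 ; hops seen [∅] ; pick no-route
  add 191.133.119.64/28 -> H0 at depth 28
  add 11.242.134.224/28 -> H1 at depth 28
  add 9.144.0.0/12 -> H2 at depth 12
  del 191.133.119.64/26 (clear depth 26)
  Q 191.133.119.67: descend 1011111110000101011101110100 ; hops seen [H0,H1,H0] ; pick H0
  Q 11.242.0.145: descend 0000101111110010 ; hops seen [H2] ; pick H2
  add 67.222.214.0/24 -> H2 at depth 24
  add 11.242.134.0/24 -> H2 at depth 24
  del 191.133.119.0/24 (clear depth 24)
  del 191.133.119.64/28 (clear depth 28)
  add 0.0.0.0/0 -> H1 at depth 0
  del 64.0.0.0/6 (clear depth 6)
  del 0.0.0.0/0 (clear depth 0)
  Q 11.242.134.231: descend 0000101111110010100001101110 ; hops seen [H2,H2,H1] ; pick H1
  del 11.242.134.224/28 (clear depth 28)
  add 191.133.119.66/32 -> H1 at depth 32
  add 67.208.0.0/12 -> H1 at depth 12
  del 191.133.119.0/25 (clear depth 25)

== LOOKUPS ==
["H1","H2","no-route","H0","H2","H1"]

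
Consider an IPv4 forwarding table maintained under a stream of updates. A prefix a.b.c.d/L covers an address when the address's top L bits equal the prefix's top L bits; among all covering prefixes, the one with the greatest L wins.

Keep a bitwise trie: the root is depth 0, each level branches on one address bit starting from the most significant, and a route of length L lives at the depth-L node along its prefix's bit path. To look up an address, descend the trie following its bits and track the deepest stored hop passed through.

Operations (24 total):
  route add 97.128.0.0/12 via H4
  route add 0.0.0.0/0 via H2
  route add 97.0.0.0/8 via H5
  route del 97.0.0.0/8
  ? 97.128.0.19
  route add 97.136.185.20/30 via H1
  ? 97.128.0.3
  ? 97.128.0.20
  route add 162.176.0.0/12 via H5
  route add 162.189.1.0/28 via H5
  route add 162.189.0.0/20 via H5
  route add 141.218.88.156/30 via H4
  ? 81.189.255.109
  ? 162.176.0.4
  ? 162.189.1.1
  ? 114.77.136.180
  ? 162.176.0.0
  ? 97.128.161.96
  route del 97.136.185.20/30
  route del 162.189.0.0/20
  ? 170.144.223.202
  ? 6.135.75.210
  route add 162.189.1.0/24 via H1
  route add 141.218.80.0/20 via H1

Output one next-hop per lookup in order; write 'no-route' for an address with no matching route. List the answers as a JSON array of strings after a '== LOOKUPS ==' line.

Trace:
  add 97.128.0.0/12 -> H4 at depth 12
  add 0.0.0.0/0 -> H2 at depth 0
  add 97.0.0.0/8 -> H5 at depth 8
  - 97.0.0.0/8 clear@8
  ? 97.128.0.19  path d0:H2→d1:-→d2:-→d3:-→d4:-→d5:-→d6:-→d7:-→d8:-→d9:-→d10:-→d11:-→d12:H4  best=H4
  add 97.136.185.20/30 -> H1 at depth 30
  ? 97.128.0.3  path d0:H2→d1:-→d2:-→d3:-→d4:-→d5:-→d6:-→d7:-→d8:-→d9:-→d10:-→d11:-→d12:H4  best=H4
  ? 97.128.0.20  path d0:H2→d1:-→d2:-→d3:-→d4:-→d5:-→d6:-→d7:-→d8:-→d9:-→d10:-→d11:-→d12:H4  best=H4
  add 162.176.0.0/12 -> H5 at depth 12
  add 162.189.1.0/28 -> H5 at depth 28
  add 162.189.0.0/20 -> H5 at depth 20
  add 141.218.88.156/30 -> H4 at depth 30
  ? 81.189.255.109  path d0:H2→d1:-→d2:-  best=H2
  ? 162.176.0.4  path d0:H2→d1:-→d2:-→d3:-→d4:-→d5:-→d6:-→d7:-→d8:-→d9:-→d10:-→d11:-→d12:H5  best=H5
  ? 162.189.1.1  path d0:H2→d1:-→d2:-→d3:-→d4:-→d5:-→d6:-→d7:-→d8:-→d9:-→d10:-→d11:-→d12:H5→d13:-→d14:-→d15:-→d16:-→d17:-→d18:-→d19:-→d20:H5→d21:-→d22:-→d23:-→d24:-→d25:-→d26:-→d27:-→d28:H5  best=H5
  ? 114.77.136.180  path d0:H2→d1:-→d2:-→d3:-  best=H2
  ? 162.176.0.0  path d0:H2→d1:-→d2:-→d3:-→d4:-→d5:-→d6:-→d7:-→d8:-→d9:-→d10:-→d11:-→d12:H5  best=H5
  ? 97.128.161.96  path d0:H2→d1:-→d2:-→d3:-→d4:-→d5:-→d6:-→d7:-→d8:-→d9:-→d10:-→d11:-→d12:H4  best=H4
  - 97.136.185.20/30 clear@30
  - 162.189.0.0/20 clear@20
  ? 170.144.223.202  path d0:H2→d1:-→d2:-→d3:-→d4:-  best=H2
  ? 6.135.75.210  path d0:H2→d1:-  best=H2
  add 162.189.1.0/24 -> H1 at depth 24
  add 141.218.80.0/20 -> H1 at depth 20

== LOOKUPS ==
["H4","H4","H4","H2","H5","H5","H2","H5","H4","H2","H2"]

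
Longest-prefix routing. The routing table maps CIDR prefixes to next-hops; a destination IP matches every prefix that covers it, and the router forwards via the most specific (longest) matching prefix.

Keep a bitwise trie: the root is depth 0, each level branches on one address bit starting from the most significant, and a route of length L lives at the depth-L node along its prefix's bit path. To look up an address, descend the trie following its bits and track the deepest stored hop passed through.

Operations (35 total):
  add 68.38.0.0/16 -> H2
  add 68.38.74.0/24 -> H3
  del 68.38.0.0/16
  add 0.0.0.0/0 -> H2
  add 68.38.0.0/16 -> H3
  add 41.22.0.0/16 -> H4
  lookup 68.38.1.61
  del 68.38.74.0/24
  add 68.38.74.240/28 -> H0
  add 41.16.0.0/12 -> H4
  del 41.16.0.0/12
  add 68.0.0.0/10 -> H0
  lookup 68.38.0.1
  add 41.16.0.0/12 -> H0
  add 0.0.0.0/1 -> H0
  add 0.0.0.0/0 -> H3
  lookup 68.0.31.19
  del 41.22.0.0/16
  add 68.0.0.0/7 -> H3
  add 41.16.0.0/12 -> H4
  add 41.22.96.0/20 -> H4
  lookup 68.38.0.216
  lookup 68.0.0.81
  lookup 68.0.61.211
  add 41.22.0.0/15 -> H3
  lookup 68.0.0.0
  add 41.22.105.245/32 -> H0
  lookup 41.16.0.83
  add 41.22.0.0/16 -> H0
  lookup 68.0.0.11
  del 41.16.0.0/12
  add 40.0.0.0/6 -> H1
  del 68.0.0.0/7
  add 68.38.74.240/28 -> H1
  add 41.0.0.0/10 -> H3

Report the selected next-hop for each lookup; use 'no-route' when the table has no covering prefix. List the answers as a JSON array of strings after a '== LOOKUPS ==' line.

Apply in order:
  add 68.38.0.0/16 -> H2 at depth 16
  add 68.38.74.0/24 -> H3 at depth 24
  - 68.38.0.0/16 clear@16
  add 0.0.0.0/0 -> H2 at depth 0
  add 68.38.0.0/16 -> H3 at depth 16
  add 41.22.0.0/16 -> H4 at depth 16
  Q 68.38.1.61: descend 01000100001001100 ; hops seen [H2,H3] ; pick H3
  - 68.38.74.0/24 clear@24
  add 68.38.74.240/28 -> H0 at depth 28
  add 41.16.0.0/12 -> H4 at depth 12
  - 41.16.0.0/12 clear@12
  add 68.0.0.0/10 -> H0 at depth 10
  Q 68.38.0.1: descend 01000100001001100 ; hops seen [H2,H0,H3] ; pick H3
  add 41.16.0.0/12 -> H0 at depth 12
  add 0.0.0.0/1 -> H0 at depth 1
  add 0.0.0.0/0 -> H3 at depth 0
  Q 68.0.31.19: descend 0100010000 ; hops seen [H3,H0,H0] ; pick H0
  - 41.22.0.0/16 clear@16
  add 68.0.0.0/7 -> H3 at depth 7
  add 41.16.0.0/12 -> H4 at depth 12
  add 41.22.96.0/20 -> H4 at depth 20
  Q 68.38.0.216: descend 01000100001001100 ; hops seen [H3,H0,H3,H0,H3] ; pick H3
  Q 68.0.0.81: descend 0100010000 ; hops seen [H3,H0,H3,H0] ; pick H0
  Q 68.0.61.211: descend 0100010000 ; hops seen [H3,H0,H3,H0] ; pick H0
  add 41.22.0.0/15 -> H3 at depth 15
  Q 68.0.0.0: descend 0100010000 ; hops seen [H3,H0,H3,H0] ; pick H0
  add 41.22.105.245/32 -> H0 at depth 32
  Q 41.16.0.83: descend 0010100100010 ; hops seen [H3,H0,H4] ; pick H4
  add 41.22.0.0/16 -> H0 at depth 16
  Q 68.0.0.11: descend 0100010000 ; hops seen [H3,H0,H3,H0] ; pick H0
  - 41.16.0.0/12 clear@12
  add 40.0.0.0/6 -> H1 at depth 6
  - 68.0.0.0/7 clear@7
  add 68.38.74.240/28 -> H1 at depth 28
  add 41.0.0.0/10 -> H3 at depth 10

== LOOKUPS ==
["H3","H3","H0","H3","H0","H0","H0","H4","H0"]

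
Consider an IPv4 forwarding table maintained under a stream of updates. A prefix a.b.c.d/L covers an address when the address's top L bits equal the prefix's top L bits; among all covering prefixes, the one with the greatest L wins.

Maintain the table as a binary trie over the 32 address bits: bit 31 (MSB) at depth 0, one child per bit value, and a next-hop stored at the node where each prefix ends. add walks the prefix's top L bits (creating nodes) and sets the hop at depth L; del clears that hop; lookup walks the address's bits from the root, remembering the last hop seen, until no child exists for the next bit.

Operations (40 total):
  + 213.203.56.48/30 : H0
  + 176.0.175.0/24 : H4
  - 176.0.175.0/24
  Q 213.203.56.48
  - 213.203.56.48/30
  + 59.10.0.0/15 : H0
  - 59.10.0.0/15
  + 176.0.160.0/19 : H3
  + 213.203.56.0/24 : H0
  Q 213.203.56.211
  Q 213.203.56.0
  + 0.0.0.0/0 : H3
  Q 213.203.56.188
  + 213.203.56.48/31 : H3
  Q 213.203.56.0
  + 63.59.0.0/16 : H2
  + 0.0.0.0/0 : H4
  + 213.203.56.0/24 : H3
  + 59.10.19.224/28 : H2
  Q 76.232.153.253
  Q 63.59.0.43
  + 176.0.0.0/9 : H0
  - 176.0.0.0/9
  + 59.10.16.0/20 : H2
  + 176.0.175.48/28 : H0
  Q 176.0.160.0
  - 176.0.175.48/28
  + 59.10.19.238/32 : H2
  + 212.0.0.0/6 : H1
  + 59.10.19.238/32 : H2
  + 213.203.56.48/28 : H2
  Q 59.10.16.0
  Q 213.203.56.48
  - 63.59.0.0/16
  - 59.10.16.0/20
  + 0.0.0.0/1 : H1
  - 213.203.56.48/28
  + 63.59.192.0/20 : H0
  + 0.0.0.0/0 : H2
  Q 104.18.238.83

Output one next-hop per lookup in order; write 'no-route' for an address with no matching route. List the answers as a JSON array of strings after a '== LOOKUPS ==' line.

Process each operation:
  add 213.203.56.48/30 -> H0 at depth 30
  add 176.0.175.0/24 -> H4 at depth 24
  del 176.0.175.0/24 (clear depth 24)
  lookup 213.203.56.48: bits 110101011100101100111000001100 walk d0:-→d1:-→d2:-→d3:-→d4:-→d5:-→d6:-→d7:-→d8:-→d9:-→d10:-→d11:-→d12:-→d13:-→d14:-→d15:-→d16:-→d17:-→d18:-→d19:-→d20:-→d21:-→d22:-→d23:-→d24:-→d25:-→d26:-→d27:-→d28:-→d29:-→d30:H0 -> H0
  del 213.203.56.48/30 (clear depth 30)
  add 59.10.0.0/15 -> H0 at depth 15
  del 59.10.0.0/15 (clear depth 15)
  add 176.0.160.0/19 -> H3 at depth 19
  add 213.203.56.0/24 -> H0 at depth 24
  lookup 213.203.56.211: bits 110101011100101100111000 walk d0:-→d1:-→d2:-→d3:-→d4:-→d5:-→d6:-→d7:-→d8:-→d9:-→d10:-→d11:-→d12:-→d13:-→d14:-→d15:-→d16:-→d17:-→d18:-→d19:-→d20:-→d21:-→d22:-→d23:-→d24:H0 -> H0
  lookup 213.203.56.0: bits 11010101110010110011100000 walk d0:-→d1:-→d2:-→d3:-→d4:-→d5:-→d6:-→d7:-→d8:-→d9:-→d10:-→d11:-→d12:-→d13:-→d14:-→d15:-→d16:-→d17:-→d18:-→d19:-→d20:-→d21:-→d22:-→d23:-→d24:H0→d25:-→d26:- -> H0
  add 0.0.0.0/0 -> H3 at depth 0
  lookup 213.203.56.188: bits 110101011100101100111000 walk d0:H3→d1:-→d2:-→d3:-→d4:-→d5:-→d6:-→d7:-→d8:-→d9:-→d10:-→d11:-→d12:-→d13:-→d14:-→d15:-→d16:-→d17:-→d18:-→d19:-→d20:-→d21:-→d22:-→d23:-→d24:H0 -> H0
  add 213.203.56.48/31 -> H3 at depth 31
  lookup 213.203.56.0: bits 11010101110010110011100000 walk d0:H3→d1:-→d2:-→d3:-→d4:-→d5:-→d6:-→d7:-→d8:-→d9:-→d10:-→d11:-→d12:-→d13:-→d14:-→d15:-→d16:-→d17:-→d18:-→d19:-→d20:-→d21:-→d22:-→d23:-→d24:H0→d25:-→d26:- -> H0
  add 63.59.0.0/16 -> H2 at depth 16
  add 0.0.0.0/0 -> H4 at depth 0
  add 213.203.56.0/24 -> H3 at depth 24
  add 59.10.19.224/28 -> H2 at depth 28
  lookup 76.232.153.253: bits 0 walk d0:H4→d1:- -> H4
  lookup 63.59.0.43: bits 0011111100111011 walk d0:H4→d1:-→d2:-→d3:-→d4:-→d5:-→d6:-→d7:-→d8:-→d9:-→d10:-→d11:-→d12:-→d13:-→d14:-→d15:-→d16:H2 -> H2
  add 176.0.0.0/9 -> H0 at depth 9
  del 176.0.0.0/9 (clear depth 9)
  add 59.10.16.0/20 -> H2 at depth 20
  add 176.0.175.48/28 -> H0 at depth 28
  lookup 176.0.160.0: bits 10110000000000001010 walk d0:H4→d1:-→d2:-→d3:-→d4:-→d5:-→d6:-→d7:-→d8:-→d9:-→d10:-→d11:-→d12:-→d13:-→d14:-→d15:-→d16:-→d17:-→d18:-→d19:H3→d20:- -> H3
  del 176.0.175.48/28 (clear depth 28)
  add 59.10.19.238/32 -> H2 at depth 32
  add 212.0.0.0/6 -> H1 at depth 6
  add 59.10.19.238/32 -> H2 at depth 32
  add 213.203.56.48/28 -> H2 at depth 28
  lookup 59.10.16.0: bits 0011101100001010000100 walk d0:H4→d1:-→d2:-→d3:-→d4:-→d5:-→d6:-→d7:-→d8:-→d9:-→d10:-→d11:-→d12:-→d13:-→d14:-→d15:-→d16:-→d17:-→d18:-→d19:-→d20:H2→d21:-→d22:- -> H2
  lookup 213.203.56.48: bits 1101010111001011001110000011000 walk d0:H4→d1:-→d2:-→d3:-→d4:-→d5:-→d6:H1→d7:-→d8:-→d9:-→d10:-→d11:-→d12:-→d13:-→d14:-→d15:-→d16:-→d17:-→d18:-→d19:-→d20:-→d21:-→d22:-→d23:-→d24:H3→d25:-→d26:-→d27:-→d28:H2→d29:-→d30:-→d31:H3 -> H3
  del 63.59.0.0/16 (clear depth 16)
  del 59.10.16.0/20 (clear depth 20)
  add 0.0.0.0/1 -> H1 at depth 1
  del 213.203.56.48/28 (clear depth 28)
  add 63.59.192.0/20 -> H0 at depth 20
  add 0.0.0.0/0 -> H2 at depth 0
  lookup 104.18.238.83: bits 0 walk d0:H2→d1:H1 -> H1

== LOOKUPS ==
["H0","H0","H0","H0","H0","H4","H2","H3","H2","H3","H1"]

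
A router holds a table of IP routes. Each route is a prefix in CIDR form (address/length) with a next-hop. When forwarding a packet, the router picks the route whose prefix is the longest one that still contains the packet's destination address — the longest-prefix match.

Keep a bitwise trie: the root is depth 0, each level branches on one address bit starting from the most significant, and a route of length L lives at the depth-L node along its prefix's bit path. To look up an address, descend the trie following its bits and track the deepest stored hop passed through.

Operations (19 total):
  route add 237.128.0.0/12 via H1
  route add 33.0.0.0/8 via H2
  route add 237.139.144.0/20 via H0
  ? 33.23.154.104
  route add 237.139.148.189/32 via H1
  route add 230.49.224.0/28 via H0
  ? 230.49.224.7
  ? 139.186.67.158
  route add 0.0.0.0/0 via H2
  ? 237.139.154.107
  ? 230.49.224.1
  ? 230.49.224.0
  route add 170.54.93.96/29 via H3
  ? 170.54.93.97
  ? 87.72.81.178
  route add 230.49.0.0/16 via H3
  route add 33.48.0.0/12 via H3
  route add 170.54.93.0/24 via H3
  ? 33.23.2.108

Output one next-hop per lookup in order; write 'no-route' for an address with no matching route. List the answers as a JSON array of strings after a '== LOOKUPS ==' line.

Trace:
  + 237.128.0.0/12 (H1) depth=12
  + 33.0.0.0/8 (H2) depth=8
  + 237.139.144.0/20 (H0) depth=20
  ? 33.23.154.104  path d0:-→d1:-→d2:-→d3:-→d4:-→d5:-→d6:-→d7:-→d8:H2  best=H2
  + 237.139.148.189/32 (H1) depth=32
  + 230.49.224.0/28 (H0) depth=28
  ? 230.49.224.7  path d0:-→d1:-→d2:-→d3:-→d4:-→d5:-→d6:-→d7:-→d8:-→d9:-→d10:-→d11:-→d12:-→d13:-→d14:-→d15:-→d16:-→d17:-→d18:-→d19:-→d20:-→d21:-→d22:-→d23:-→d24:-→d25:-→d26:-→d27:-→d28:H0  best=H0
  ? 139.186.67.158  path d0:-→d1:-  best=no-route
  + 0.0.0.0/0 (H2) depth=0
  ? 237.139.154.107  path d0:H2→d1:-→d2:-→d3:-→d4:-→d5:-→d6:-→d7:-→d8:-→d9:-→d10:-→d11:-→d12:H1→d13:-→d14:-→d15:-→d16:-→d17:-→d18:-→d19:-→d20:H0  best=H0
  ? 230.49.224.1  path d0:H2→d1:-→d2:-→d3:-→d4:-→d5:-→d6:-→d7:-→d8:-→d9:-→d10:-→d11:-→d12:-→d13:-→d14:-→d15:-→d16:-→d17:-→d18:-→d19:-→d20:-→d21:-→d22:-→d23:-→d24:-→d25:-→d26:-→d27:-→d28:H0  best=H0
  ? 230.49.224.0  path d0:H2→d1:-→d2:-→d3:-→d4:-→d5:-→d6:-→d7:-→d8:-→d9:-→d10:-→d11:-→d12:-→d13:-→d14:-→d15:-→d16:-→d17:-→d18:-→d19:-→d20:-→d21:-→d22:-→d23:-→d24:-→d25:-→d26:-→d27:-→d28:H0  best=H0
  + 170.54.93.96/29 (H3) depth=29
  ? 170.54.93.97  path d0:H2→d1:-→d2:-→d3:-→d4:-→d5:-→d6:-→d7:-→d8:-→d9:-→d10:-→d11:-→d12:-→d13:-→d14:-→d15:-→d16:-→d17:-→d18:-→d19:-→d20:-→d21:-→d22:-→d23:-→d24:-→d25:-→d26:-→d27:-→d28:-→d29:H3  best=H3
  ? 87.72.81.178  path d0:H2→d1:-  best=H2
  + 230.49.0.0/16 (H3) depth=16
  + 33.48.0.0/12 (H3) depth=12
  + 170.54.93.0/24 (H3) depth=24
  ? 33.23.2.108  path d0:H2→d1:-→d2:-→d3:-→d4:-→d5:-→d6:-→d7:-→d8:H2→d9:-→d10:-  best=H2

== LOOKUPS ==
["H2","H0","no-route","H0","H0","H0","H3","H2","H2"]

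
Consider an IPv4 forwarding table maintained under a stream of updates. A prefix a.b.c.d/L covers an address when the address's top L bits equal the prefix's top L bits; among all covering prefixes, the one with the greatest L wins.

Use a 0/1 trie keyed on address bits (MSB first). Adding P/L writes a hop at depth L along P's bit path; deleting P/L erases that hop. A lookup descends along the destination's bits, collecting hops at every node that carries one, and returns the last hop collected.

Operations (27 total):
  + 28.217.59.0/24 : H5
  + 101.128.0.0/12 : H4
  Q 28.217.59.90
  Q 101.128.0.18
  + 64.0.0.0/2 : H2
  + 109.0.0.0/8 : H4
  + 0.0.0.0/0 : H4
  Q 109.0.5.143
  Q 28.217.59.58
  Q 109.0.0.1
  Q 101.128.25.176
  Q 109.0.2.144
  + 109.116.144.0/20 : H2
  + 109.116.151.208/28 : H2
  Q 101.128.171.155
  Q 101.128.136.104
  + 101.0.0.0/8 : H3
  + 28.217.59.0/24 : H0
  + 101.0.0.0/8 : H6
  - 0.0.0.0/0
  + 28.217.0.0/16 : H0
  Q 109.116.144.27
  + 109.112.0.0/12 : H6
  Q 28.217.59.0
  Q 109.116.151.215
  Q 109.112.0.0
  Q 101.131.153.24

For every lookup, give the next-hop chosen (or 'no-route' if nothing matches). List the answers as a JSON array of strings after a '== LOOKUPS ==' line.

Apply in order:
  add 28.217.59.0/24 -> H5 at depth 24
  add 101.128.0.0/12 -> H4 at depth 12
  ? 28.217.59.90  path d0:-→d1:-→d2:-→d3:-→d4:-→d5:-→d6:-→d7:-→d8:-→d9:-→d10:-→d11:-→d12:-→d13:-→d14:-→d15:-→d16:-→d17:-→d18:-→d19:-→d20:-→d21:-→d22:-→d23:-→d24:H5  best=H5
  ? 101.128.0.18  path d0:-→d1:-→d2:-→d3:-→d4:-→d5:-→d6:-→d7:-→d8:-→d9:-→d10:-→d11:-→d12:H4  best=H4
  add 64.0.0.0/2 -> H2 at depth 2
  add 109.0.0.0/8 -> H4 at depth 8
  add 0.0.0.0/0 -> H4 at depth 0
  ? 109.0.5.143  path d0:H4→d1:-→d2:H2→d3:-→d4:-→d5:-→d6:-→d7:-→d8:H4  best=H4
  ? 28.217.59.58  path d0:H4→d1:-→d2:-→d3:-→d4:-→d5:-→d6:-→d7:-→d8:-→d9:-→d10:-→d11:-→d12:-→d13:-→d14:-→d15:-→d16:-→d17:-→d18:-→d19:-→d20:-→d21:-→d22:-→d23:-→d24:H5  best=H5
  ? 109.0.0.1  path d0:H4→d1:-→d2:H2→d3:-→d4:-→d5:-→d6:-→d7:-→d8:H4  best=H4
  ? 101.128.25.176  path d0:H4→d1:-→d2:H2→d3:-→d4:-→d5:-→d6:-→d7:-→d8:-→d9:-→d10:-→d11:-→d12:H4  best=H4
  ? 109.0.2.144  path d0:H4→d1:-→d2:H2→d3:-→d4:-→d5:-→d6:-→d7:-→d8:H4  best=H4
  add 109.116.144.0/20 -> H2 at depth 20
  add 109.116.151.208/28 -> H2 at depth 28
  ? 101.128.171.155  path d0:H4→d1:-→d2:H2→d3:-→d4:-→d5:-→d6:-→d7:-→d8:-→d9:-→d10:-→d11:-→d12:H4  best=H4
  ? 101.128.136.104  path d0:H4→d1:-→d2:H2→d3:-→d4:-→d5:-→d6:-→d7:-→d8:-→d9:-→d10:-→d11:-→d12:H4  best=H4
  add 101.0.0.0/8 -> H3 at depth 8
  add 28.217.59.0/24 -> H0 at depth 24
  add 101.0.0.0/8 -> H6 at depth 8
  - 0.0.0.0/0 clear@0
  add 28.217.0.0/16 -> H0 at depth 16
  ? 109.116.144.27  path d0:-→d1:-→d2:H2→d3:-→d4:-→d5:-→d6:-→d7:-→d8:H4→d9:-→d10:-→d11:-→d12:-→d13:-→d14:-→d15:-→d16:-→d17:-→d18:-→d19:-→d20:H2→d21:-  best=H2
  add 109.112.0.0/12 -> H6 at depth 12
  ? 28.217.59.0  path d0:-→d1:-→d2:-→d3:-→d4:-→d5:-→d6:-→d7:-→d8:-→d9:-→d10:-→d11:-→d12:-→d13:-→d14:-→d15:-→d16:H0→d17:-→d18:-→d19:-→d20:-→d21:-→d22:-→d23:-→d24:H0  best=H0
  ? 109.116.151.215  path d0:-→d1:-→d2:H2→d3:-→d4:-→d5:-→d6:-→d7:-→d8:H4→d9:-→d10:-→d11:-→d12:H6→d13:-→d14:-→d15:-→d16:-→d17:-→d18:-→d19:-→d20:H2→d21:-→d22:-→d23:-→d24:-→d25:-→d26:-→d27:-→d28:H2  best=H2
  ? 109.112.0.0  path d0:-→d1:-→d2:H2→d3:-→d4:-→d5:-→d6:-→d7:-→d8:H4→d9:-→d10:-→d11:-→d12:H6→d13:-  best=H6
  ? 101.131.153.24  path d0:-→d1:-→d2:H2→d3:-→d4:-→d5:-→d6:-→d7:-→d8:H6→d9:-→d10:-→d11:-→d12:H4  best=H4

== LOOKUPS ==
["H5","H4","H4","H5","H4","H4","H4","H4","H4","H2","H0","H2","H6","H4"]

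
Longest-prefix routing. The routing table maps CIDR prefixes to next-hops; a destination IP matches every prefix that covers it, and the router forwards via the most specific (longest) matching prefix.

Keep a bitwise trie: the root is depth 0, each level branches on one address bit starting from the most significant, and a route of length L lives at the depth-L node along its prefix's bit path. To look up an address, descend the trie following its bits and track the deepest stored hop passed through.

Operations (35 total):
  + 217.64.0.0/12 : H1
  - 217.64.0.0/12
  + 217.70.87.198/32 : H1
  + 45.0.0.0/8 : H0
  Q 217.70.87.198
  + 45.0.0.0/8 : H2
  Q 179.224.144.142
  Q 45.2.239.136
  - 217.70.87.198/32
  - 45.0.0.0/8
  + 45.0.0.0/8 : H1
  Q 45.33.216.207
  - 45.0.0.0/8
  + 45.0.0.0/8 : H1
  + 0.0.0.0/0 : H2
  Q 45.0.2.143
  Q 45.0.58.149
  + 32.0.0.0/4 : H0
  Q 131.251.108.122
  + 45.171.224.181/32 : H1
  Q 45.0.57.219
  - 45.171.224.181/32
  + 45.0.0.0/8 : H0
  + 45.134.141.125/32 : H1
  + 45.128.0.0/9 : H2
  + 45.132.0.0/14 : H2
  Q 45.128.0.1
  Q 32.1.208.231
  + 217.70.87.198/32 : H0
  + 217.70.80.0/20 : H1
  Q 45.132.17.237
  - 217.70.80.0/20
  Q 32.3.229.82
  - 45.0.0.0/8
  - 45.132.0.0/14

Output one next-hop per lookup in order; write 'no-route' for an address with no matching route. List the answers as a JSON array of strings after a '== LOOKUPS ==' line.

Apply in order:
  add 217.64.0.0/12 -> H1 at depth 12
  del 217.64.0.0/12 (clear depth 12)
  add 217.70.87.198/32 -> H1 at depth 32
  add 45.0.0.0/8 -> H0 at depth 8
  lookup 217.70.87.198: bits 11011001010001100101011111000110 walk d0:-→d1:-→d2:-→d3:-→d4:-→d5:-→d6:-→d7:-→d8:-→d9:-→d10:-→d11:-→d12:-→d13:-→d14:-→d15:-→d16:-→d17:-→d18:-→d19:-→d20:-→d21:-→d22:-→d23:-→d24:-→d25:-→d26:-→d27:-→d28:-→d29:-→d30:-→d31:-→d32:H1 -> H1
  add 45.0.0.0/8 -> H2 at depth 8
  lookup 179.224.144.142: bits 1 walk d0:-→d1:- -> no-route
  lookup 45.2.239.136: bits 00101101 walk d0:-→d1:-→d2:-→d3:-→d4:-→d5:-→d6:-→d7:-→d8:H2 -> H2
  del 217.70.87.198/32 (clear depth 32)
  del 45.0.0.0/8 (clear depth 8)
  add 45.0.0.0/8 -> H1 at depth 8
  lookup 45.33.216.207: bits 00101101 walk d0:-→d1:-→d2:-→d3:-→d4:-→d5:-→d6:-→d7:-→d8:H1 -> H1
  del 45.0.0.0/8 (clear depth 8)
  add 45.0.0.0/8 -> H1 at depth 8
  add 0.0.0.0/0 -> H2 at depth 0
  lookup 45.0.2.143: bits 00101101 walk d0:H2→d1:-→d2:-→d3:-→d4:-→d5:-→d6:-→d7:-→d8:H1 -> H1
  lookup 45.0.58.149: bits 00101101 walk d0:H2→d1:-→d2:-→d3:-→d4:-→d5:-→d6:-→d7:-→d8:H1 -> H1
  add 32.0.0.0/4 -> H0 at depth 4
  lookup 131.251.108.122: bits 1 walk d0:H2→d1:- -> H2
  add 45.171.224.181/32 -> H1 at depth 32
  lookup 45.0.57.219: bits 00101101 walk d0:H2→d1:-→d2:-→d3:-→d4:H0→d5:-→d6:-→d7:-→d8:H1 -> H1
  del 45.171.224.181/32 (clear depth 32)
  add 45.0.0.0/8 -> H0 at depth 8
  add 45.134.141.125/32 -> H1 at depth 32
  add 45.128.0.0/9 -> H2 at depth 9
  add 45.132.0.0/14 -> H2 at depth 14
  lookup 45.128.0.1: bits 0010110110000 walk d0:H2→d1:-→d2:-→d3:-→d4:H0→d5:-→d6:-→d7:-→d8:H0→d9:H2→d10:-→d11:-→d12:-→d13:- -> H2
  lookup 32.1.208.231: bits 0010 walk d0:H2→d1:-→d2:-→d3:-→d4:H0 -> H0
  add 217.70.87.198/32 -> H0 at depth 32
  add 217.70.80.0/20 -> H1 at depth 20
  lookup 45.132.17.237: bits 00101101100001 walk d0:H2→d1:-→d2:-→d3:-→d4:H0→d5:-→d6:-→d7:-→d8:H0→d9:H2→d10:-→d11:-→d12:-→d13:-→d14:H2 -> H2
  del 217.70.80.0/20 (clear depth 20)
  lookup 32.3.229.82: bits 0010 walk d0:H2→d1:-→d2:-→d3:-→d4:H0 -> H0
  del 45.0.0.0/8 (clear depth 8)
  del 45.132.0.0/14 (clear depth 14)

== LOOKUPS ==
["H1","no-route","H2","H1","H1","H1","H2","H1","H2","H0","H2","H0"]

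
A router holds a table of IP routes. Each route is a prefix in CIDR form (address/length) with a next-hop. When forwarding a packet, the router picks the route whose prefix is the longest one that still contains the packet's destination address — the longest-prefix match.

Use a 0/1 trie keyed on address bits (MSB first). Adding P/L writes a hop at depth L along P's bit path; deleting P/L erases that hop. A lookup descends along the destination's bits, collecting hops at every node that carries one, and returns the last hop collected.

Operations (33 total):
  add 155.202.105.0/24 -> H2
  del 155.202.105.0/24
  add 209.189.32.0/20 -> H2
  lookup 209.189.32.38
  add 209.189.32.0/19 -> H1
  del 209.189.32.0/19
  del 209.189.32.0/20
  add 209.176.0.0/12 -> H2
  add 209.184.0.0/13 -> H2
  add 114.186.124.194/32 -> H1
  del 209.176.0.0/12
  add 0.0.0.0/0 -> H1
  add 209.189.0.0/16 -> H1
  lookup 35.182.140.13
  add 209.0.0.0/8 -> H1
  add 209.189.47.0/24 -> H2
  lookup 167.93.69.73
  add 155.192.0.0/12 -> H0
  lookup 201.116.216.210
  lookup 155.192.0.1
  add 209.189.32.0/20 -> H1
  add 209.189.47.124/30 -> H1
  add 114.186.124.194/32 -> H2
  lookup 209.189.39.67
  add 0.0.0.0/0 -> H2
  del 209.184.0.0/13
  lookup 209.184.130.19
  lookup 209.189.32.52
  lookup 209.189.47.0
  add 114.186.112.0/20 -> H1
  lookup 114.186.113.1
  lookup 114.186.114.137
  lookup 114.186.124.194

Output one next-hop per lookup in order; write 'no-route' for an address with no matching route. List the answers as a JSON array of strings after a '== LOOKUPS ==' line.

Process each operation:
  + 155.202.105.0/24 (H2) depth=24
  del 155.202.105.0/24 (clear depth 24)
  + 209.189.32.0/20 (H2) depth=20
  ? 209.189.32.38  path d0:-→d1:-→d2:-→d3:-→d4:-→d5:-→d6:-→d7:-→d8:-→d9:-→d10:-→d11:-→d12:-→d13:-→d14:-→d15:-→d16:-→d17:-→d18:-→d19:-→d20:H2  best=H2
  + 209.189.32.0/19 (H1) depth=19
  del 209.189.32.0/19 (clear depth 19)
  del 209.189.32.0/20 (clear depth 20)
  + 209.176.0.0/12 (H2) depth=12
  + 209.184.0.0/13 (H2) depth=13
  + 114.186.124.194/32 (H1) depth=32
  del 209.176.0.0/12 (clear depth 12)
  + 0.0.0.0/0 (H1) depth=0
  + 209.189.0.0/16 (H1) depth=16
  ? 35.182.140.13  path d0:H1→d1:-  best=H1
  + 209.0.0.0/8 (H1) depth=8
  + 209.189.47.0/24 (H2) depth=24
  ? 167.93.69.73  path d0:H1→d1:-→d2:-  best=H1
  + 155.192.0.0/12 (H0) depth=12
  ? 201.116.216.210  path d0:H1→d1:-→d2:-→d3:-  best=H1
  ? 155.192.0.1  path d0:H1→d1:-→d2:-→d3:-→d4:-→d5:-→d6:-→d7:-→d8:-→d9:-→d10:-→d11:-→d12:H0  best=H0
  + 209.189.32.0/20 (H1) depth=20
  + 209.189.47.124/30 (H1) depth=30
  + 114.186.124.194/32 (H2) depth=32
  ? 209.189.39.67  path d0:H1→d1:-→d2:-→d3:-→d4:-→d5:-→d6:-→d7:-→d8:H1→d9:-→d10:-→d11:-→d12:-→d13:H2→d14:-→d15:-→d16:H1→d17:-→d18:-→d19:-→d20:H1  best=H1
  + 0.0.0.0/0 (H2) depth=0
  del 209.184.0.0/13 (clear depth 13)
  ? 209.184.130.19  path d0:H2→d1:-→d2:-→d3:-→d4:-→d5:-→d6:-→d7:-→d8:H1→d9:-→d10:-→d11:-→d12:-→d13:-  best=H1
  ? 209.189.32.52  path d0:H2→d1:-→d2:-→d3:-→d4:-→d5:-→d6:-→d7:-→d8:H1→d9:-→d10:-→d11:-→d12:-→d13:-→d14:-→d15:-→d16:H1→d17:-→d18:-→d19:-→d20:H1  best=H1
  ? 209.189.47.0  path d0:H2→d1:-→d2:-→d3:-→d4:-→d5:-→d6:-→d7:-→d8:H1→d9:-→d10:-→d11:-→d12:-→d13:-→d14:-→d15:-→d16:H1→d17:-→d18:-→d19:-→d20:H1→d21:-→d22:-→d23:-→d24:H2→d25:-  best=H2
  + 114.186.112.0/20 (H1) depth=20
  ? 114.186.113.1  path d0:H2→d1:-→d2:-→d3:-→d4:-→d5:-→d6:-→d7:-→d8:-→d9:-→d10:-→d11:-→d12:-→d13:-→d14:-→d15:-→d16:-→d17:-→d18:-→d19:-→d20:H1  best=H1
  ? 114.186.114.137  path d0:H2→d1:-→d2:-→d3:-→d4:-→d5:-→d6:-→d7:-→d8:-→d9:-→d10:-→d11:-→d12:-→d13:-→d14:-→d15:-→d16:-→d17:-→d18:-→d19:-→d20:H1  best=H1
  ? 114.186.124.194  path d0:H2→d1:-→d2:-→d3:-→d4:-→d5:-→d6:-→d7:-→d8:-→d9:-→d10:-→d11:-→d12:-→d13:-→d14:-→d15:-→d16:-→d17:-→d18:-→d19:-→d20:H1→d21:-→d22:-→d23:-→d24:-→d25:-→d26:-→d27:-→d28:-→d29:-→d30:-→d31:-→d32:H2  best=H2

== LOOKUPS ==
["H2","H1","H1","H1","H0","H1","H1","H1","H2","H1","H1","H2"]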